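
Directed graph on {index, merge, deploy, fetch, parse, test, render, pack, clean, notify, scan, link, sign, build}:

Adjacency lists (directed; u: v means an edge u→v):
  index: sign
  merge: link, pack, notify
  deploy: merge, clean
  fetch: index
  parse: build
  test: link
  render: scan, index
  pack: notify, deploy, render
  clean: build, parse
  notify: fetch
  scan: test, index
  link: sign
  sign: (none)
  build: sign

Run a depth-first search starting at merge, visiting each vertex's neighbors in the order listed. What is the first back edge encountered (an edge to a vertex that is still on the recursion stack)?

deploy→merge

DFS from merge (visiting each vertex's neighbors in the order listed); mark gray on enter, black on exit:
merge gray
  link gray
    sign gray
    sign black
  link black
  pack gray
    notify gray
      fetch gray
        index gray
          index→sign: sign black — skip
        index black
      fetch black
    notify black
    deploy gray
      deploy→merge: merge is gray → back edge
First back edge: deploy → merge.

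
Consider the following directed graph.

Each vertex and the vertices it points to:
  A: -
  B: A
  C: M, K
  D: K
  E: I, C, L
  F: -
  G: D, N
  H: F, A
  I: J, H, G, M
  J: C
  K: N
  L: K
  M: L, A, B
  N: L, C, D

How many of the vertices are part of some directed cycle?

6

A vertex is on a directed cycle iff it belongs to a strongly connected component of size ≥ 2 (or has a self-loop).
The vertices on cycles are {C, D, K, L, M, N} — 6 in total.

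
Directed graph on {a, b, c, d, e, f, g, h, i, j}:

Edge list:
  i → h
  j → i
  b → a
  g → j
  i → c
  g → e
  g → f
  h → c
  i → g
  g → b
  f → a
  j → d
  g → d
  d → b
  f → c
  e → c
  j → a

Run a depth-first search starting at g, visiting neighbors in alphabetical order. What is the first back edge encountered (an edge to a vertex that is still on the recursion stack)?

i->g

DFS from g (visiting neighbors in alphabetical order); mark gray on enter, black on exit:
g gray
  b gray
    a gray
    a black
  b black
  d gray
    d→b: b black — skip
  d black
  e gray
    c gray
    c black
  e black
  f gray
    f→a: a black — skip
    f→c: c black — skip
  f black
  j gray
    j→a: a black — skip
    j→d: d black — skip
    i gray
      i→c: c black — skip
      i→g: g is gray → back edge
First back edge: i → g.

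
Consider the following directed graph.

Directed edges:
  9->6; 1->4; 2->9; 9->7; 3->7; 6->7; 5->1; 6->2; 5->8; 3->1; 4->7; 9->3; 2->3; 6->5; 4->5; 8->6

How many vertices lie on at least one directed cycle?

A vertex is on a directed cycle iff it belongs to a strongly connected component of size ≥ 2 (or has a self-loop).
The vertices on cycles are {1, 2, 3, 4, 5, 6, 8, 9} — 8 in total.

8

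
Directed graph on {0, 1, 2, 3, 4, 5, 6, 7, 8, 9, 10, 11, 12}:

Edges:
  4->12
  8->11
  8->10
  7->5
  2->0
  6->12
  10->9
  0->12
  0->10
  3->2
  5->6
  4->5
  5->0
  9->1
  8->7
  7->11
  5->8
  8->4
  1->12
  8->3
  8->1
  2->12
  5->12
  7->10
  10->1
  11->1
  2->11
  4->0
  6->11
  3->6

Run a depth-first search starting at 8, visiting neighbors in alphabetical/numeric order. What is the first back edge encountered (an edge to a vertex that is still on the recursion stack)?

DFS from 8 (visiting neighbors in alphabetical/numeric order); mark gray on enter, black on exit:
8 gray
  1 gray
    12 gray
    12 black
  1 black
  3 gray
    2 gray
      0 gray
        10 gray
          10→1: 1 black — skip
          9 gray
            9→1: 1 black — skip
          9 black
        10 black
        0→12: 12 black — skip
      0 black
      11 gray
        11→1: 1 black — skip
      11 black
      2→12: 12 black — skip
    2 black
    6 gray
      6→11: 11 black — skip
      6→12: 12 black — skip
    6 black
  3 black
  4 gray
    4→0: 0 black — skip
    5 gray
      5→0: 0 black — skip
      5→6: 6 black — skip
      5→8: 8 is gray → back edge
First back edge: 5 → 8.

5->8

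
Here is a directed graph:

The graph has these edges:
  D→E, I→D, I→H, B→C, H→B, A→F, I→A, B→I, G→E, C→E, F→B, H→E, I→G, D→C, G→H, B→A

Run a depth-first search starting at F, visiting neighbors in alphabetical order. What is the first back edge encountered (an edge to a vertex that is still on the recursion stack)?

DFS from F (visiting neighbors in alphabetical order); mark gray on enter, black on exit:
F gray
  B gray
    A gray
      A→F: F is gray → back edge
First back edge: A → F.

A->F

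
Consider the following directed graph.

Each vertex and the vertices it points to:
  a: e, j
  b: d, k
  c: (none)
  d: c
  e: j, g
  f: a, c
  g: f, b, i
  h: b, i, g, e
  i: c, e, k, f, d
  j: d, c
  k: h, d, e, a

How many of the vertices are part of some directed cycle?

8

A vertex is on a directed cycle iff it belongs to a strongly connected component of size ≥ 2 (or has a self-loop).
The vertices on cycles are {a, b, e, f, g, h, i, k} — 8 in total.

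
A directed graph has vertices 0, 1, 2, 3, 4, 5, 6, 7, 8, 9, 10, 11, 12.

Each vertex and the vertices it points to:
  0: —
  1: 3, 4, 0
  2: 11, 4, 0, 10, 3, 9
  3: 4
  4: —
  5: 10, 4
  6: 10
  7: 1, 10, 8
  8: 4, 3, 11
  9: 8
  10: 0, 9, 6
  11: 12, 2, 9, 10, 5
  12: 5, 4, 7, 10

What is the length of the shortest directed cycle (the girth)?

For each vertex v, BFS finds the shortest path from v back to v.
The shortest such closed walk is 2 → 11 → 2, length 2.

2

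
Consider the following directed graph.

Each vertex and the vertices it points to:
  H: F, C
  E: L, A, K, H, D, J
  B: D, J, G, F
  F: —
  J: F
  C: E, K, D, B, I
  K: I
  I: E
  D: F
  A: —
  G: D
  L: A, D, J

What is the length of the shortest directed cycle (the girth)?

For each vertex v, BFS finds the shortest path from v back to v.
The shortest such closed walk is C → E → H → C, length 3.

3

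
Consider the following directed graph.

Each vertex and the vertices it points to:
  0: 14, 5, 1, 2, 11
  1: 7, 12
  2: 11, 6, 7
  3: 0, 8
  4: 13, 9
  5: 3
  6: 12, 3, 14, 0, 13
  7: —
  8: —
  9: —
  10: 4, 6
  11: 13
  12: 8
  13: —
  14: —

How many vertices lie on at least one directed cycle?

5

A vertex is on a directed cycle iff it belongs to a strongly connected component of size ≥ 2 (or has a self-loop).
The vertices on cycles are {0, 2, 3, 5, 6} — 5 in total.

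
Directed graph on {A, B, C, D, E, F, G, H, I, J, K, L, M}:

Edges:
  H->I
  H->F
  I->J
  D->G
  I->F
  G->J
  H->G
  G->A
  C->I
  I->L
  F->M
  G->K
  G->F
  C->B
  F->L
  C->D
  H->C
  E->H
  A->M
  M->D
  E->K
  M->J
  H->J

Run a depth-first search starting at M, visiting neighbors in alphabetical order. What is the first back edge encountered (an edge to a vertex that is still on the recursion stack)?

DFS from M (visiting neighbors in alphabetical order); mark gray on enter, black on exit:
M gray
  D gray
    G gray
      A gray
        A→M: M is gray → back edge
First back edge: A → M.

A→M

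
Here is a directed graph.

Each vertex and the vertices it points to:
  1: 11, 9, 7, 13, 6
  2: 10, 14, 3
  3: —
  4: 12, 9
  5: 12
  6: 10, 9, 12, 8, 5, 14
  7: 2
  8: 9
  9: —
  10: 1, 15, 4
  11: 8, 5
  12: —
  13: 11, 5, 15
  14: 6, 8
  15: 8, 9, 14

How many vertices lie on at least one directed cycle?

A vertex is on a directed cycle iff it belongs to a strongly connected component of size ≥ 2 (or has a self-loop).
The vertices on cycles are {1, 2, 6, 7, 10, 13, 14, 15} — 8 in total.

8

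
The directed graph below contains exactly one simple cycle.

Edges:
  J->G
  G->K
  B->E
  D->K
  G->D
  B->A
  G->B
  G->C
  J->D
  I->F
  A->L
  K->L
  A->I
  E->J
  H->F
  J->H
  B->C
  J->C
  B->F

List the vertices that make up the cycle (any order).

B, E, G, J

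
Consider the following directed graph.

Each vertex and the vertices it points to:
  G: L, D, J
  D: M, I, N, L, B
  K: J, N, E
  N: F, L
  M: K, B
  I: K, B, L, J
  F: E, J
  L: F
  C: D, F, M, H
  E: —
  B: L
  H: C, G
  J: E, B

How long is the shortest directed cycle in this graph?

2

For each vertex v, BFS finds the shortest path from v back to v.
The shortest such closed walk is H → C → H, length 2.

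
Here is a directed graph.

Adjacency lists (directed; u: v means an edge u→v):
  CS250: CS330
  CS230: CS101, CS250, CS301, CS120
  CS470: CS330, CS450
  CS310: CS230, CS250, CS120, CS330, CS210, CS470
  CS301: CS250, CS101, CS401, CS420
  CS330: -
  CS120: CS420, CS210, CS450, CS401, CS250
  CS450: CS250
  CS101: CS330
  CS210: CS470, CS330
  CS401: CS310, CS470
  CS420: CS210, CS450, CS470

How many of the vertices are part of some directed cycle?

A vertex is on a directed cycle iff it belongs to a strongly connected component of size ≥ 2 (or has a self-loop).
The vertices on cycles are {CS120, CS230, CS301, CS310, CS401} — 5 in total.

5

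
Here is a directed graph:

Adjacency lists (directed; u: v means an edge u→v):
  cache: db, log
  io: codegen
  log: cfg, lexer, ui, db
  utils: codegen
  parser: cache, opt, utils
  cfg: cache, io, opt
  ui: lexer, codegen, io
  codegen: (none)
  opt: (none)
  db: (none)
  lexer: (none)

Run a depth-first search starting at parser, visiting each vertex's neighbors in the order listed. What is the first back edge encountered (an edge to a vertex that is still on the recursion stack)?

cfg→cache

DFS from parser (visiting each vertex's neighbors in the order listed); mark gray on enter, black on exit:
parser gray
  cache gray
    db gray
    db black
    log gray
      cfg gray
        cfg→cache: cache is gray → back edge
First back edge: cfg → cache.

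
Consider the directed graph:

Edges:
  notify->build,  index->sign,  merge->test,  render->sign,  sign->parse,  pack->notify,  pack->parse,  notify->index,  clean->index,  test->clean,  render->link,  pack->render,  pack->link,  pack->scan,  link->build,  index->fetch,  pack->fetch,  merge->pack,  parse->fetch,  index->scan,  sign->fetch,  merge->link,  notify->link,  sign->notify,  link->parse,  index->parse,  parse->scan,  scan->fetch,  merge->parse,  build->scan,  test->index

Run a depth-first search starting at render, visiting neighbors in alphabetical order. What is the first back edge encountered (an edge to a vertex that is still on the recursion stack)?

DFS from render (visiting neighbors in alphabetical order); mark gray on enter, black on exit:
render gray
  link gray
    build gray
      scan gray
        fetch gray
        fetch black
      scan black
    build black
    parse gray
      parse→fetch: fetch black — skip
      parse→scan: scan black — skip
    parse black
  link black
  sign gray
    sign→fetch: fetch black — skip
    notify gray
      notify→build: build black — skip
      index gray
        index→fetch: fetch black — skip
        index→parse: parse black — skip
        index→scan: scan black — skip
        index→sign: sign is gray → back edge
First back edge: index → sign.

index→sign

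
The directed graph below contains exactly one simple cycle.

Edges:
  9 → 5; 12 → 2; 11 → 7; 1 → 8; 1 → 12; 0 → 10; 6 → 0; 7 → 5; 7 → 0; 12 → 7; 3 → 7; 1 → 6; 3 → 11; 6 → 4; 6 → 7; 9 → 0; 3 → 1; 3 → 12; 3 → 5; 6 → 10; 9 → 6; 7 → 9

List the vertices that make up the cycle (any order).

6, 7, 9

DFS with gray/black marking from 6:
6 gray
  10 gray
  10 black
  7 gray
    9 gray
      0 gray
        0→10: 10 black — skip
      0 black
      5 gray
      5 black
      9→6: 6 is gray → back edge
Back edge closes the cycle 6 → 7 → 9 → 6; its vertices are {6, 7, 9}.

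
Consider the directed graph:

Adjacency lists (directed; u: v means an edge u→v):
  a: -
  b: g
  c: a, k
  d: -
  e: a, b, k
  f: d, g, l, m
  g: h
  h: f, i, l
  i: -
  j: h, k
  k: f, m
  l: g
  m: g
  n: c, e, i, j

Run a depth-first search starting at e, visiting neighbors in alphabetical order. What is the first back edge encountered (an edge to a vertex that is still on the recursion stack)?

DFS from e (visiting neighbors in alphabetical order); mark gray on enter, black on exit:
e gray
  a gray
  a black
  b gray
    g gray
      h gray
        f gray
          d gray
          d black
          f→g: g is gray → back edge
First back edge: f → g.

f→g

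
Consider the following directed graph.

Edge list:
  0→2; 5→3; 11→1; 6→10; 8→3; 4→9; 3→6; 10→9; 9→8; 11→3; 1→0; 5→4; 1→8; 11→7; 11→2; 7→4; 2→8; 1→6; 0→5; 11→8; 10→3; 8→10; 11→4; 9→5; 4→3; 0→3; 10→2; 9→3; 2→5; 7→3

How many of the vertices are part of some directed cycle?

8

A vertex is on a directed cycle iff it belongs to a strongly connected component of size ≥ 2 (or has a self-loop).
The vertices on cycles are {2, 3, 4, 5, 6, 8, 9, 10} — 8 in total.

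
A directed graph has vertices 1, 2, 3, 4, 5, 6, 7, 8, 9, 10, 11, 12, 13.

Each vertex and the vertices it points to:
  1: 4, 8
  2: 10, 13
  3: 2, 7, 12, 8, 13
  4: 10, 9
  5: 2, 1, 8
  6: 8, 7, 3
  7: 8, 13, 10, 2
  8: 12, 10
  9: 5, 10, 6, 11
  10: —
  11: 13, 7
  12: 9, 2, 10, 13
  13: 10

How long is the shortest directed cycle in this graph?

4

For each vertex v, BFS finds the shortest path from v back to v.
The shortest such closed walk is 9 → 6 → 8 → 12 → 9, length 4.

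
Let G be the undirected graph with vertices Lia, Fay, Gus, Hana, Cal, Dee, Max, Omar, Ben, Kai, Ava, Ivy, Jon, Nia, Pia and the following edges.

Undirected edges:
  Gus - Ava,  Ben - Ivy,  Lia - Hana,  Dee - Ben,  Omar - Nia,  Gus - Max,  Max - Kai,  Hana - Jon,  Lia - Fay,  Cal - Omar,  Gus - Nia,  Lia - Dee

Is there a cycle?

No

DFS, tracking each vertex's parent; an edge to a visited non-parent vertex closes a cycle.
Start from Ben:
visit Ben (parent –)
  visit Ivy (parent Ben)
    Ivy–Ben: parent, skip
  visit Dee (parent Ben)
    Dee–Ben: parent, skip
    visit Lia (parent Dee)
      visit Fay (parent Lia)
        Fay–Lia: parent, skip
      Lia–Dee: parent, skip
      visit Hana (parent Lia)
        Hana–Lia: parent, skip
        visit Jon (parent Hana)
          Jon–Hana: parent, skip
visit Gus (parent –)
  visit Max (parent Gus)
    visit Kai (parent Max)
      Kai–Max: parent, skip
    Max–Gus: parent, skip
  visit Nia (parent Gus)
    visit Omar (parent Nia)
      visit Cal (parent Omar)
        Cal–Omar: parent, skip
      Omar–Nia: parent, skip
    Nia–Gus: parent, skip
  visit Ava (parent Gus)
    Ava–Gus: parent, skip
visit Pia (parent –)
No non-parent visited neighbor found — the graph is a forest.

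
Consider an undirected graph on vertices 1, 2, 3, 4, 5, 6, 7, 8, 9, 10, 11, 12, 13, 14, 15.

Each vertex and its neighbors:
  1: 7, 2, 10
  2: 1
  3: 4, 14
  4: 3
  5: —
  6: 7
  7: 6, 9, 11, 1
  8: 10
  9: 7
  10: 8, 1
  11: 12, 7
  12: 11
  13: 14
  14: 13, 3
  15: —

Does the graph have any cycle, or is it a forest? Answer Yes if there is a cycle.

No

DFS, tracking each vertex's parent; an edge to a visited non-parent vertex closes a cycle.
Start from 14:
visit 14 (parent –)
  visit 13 (parent 14)
    13–14: parent, skip
  visit 3 (parent 14)
    visit 4 (parent 3)
      4–3: parent, skip
    3–14: parent, skip
visit 1 (parent –)
  visit 7 (parent 1)
    visit 6 (parent 7)
      6–7: parent, skip
    visit 9 (parent 7)
      9–7: parent, skip
    visit 11 (parent 7)
      visit 12 (parent 11)
        12–11: parent, skip
      11–7: parent, skip
    7–1: parent, skip
  visit 2 (parent 1)
    2–1: parent, skip
  visit 10 (parent 1)
    visit 8 (parent 10)
      8–10: parent, skip
    10–1: parent, skip
visit 5 (parent –)
visit 15 (parent –)
No non-parent visited neighbor found — the graph is a forest.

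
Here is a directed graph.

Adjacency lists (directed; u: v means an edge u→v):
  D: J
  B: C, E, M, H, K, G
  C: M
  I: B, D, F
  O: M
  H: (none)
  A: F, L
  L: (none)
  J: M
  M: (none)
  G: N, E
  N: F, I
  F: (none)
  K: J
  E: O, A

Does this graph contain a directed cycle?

Yes

DFS with white/gray/black marking, starting from F:
F gray
F black
D gray
  J gray
    M gray
    M black
  J black
D black
B gray
  C gray
    C→M: M black — skip
  C black
  E gray
    O gray
      O→M: M black — skip
    O black
    A gray
      A→F: F black — skip
      L gray
      L black
    A black
  E black
  B→M: M black — skip
  H gray
  H black
  K gray
    K→J: J black — skip
  K black
  G gray
    N gray
      N→F: F black — skip
      I gray
        I→B: B is gray → back edge
Back edge found, so a cycle exists: B → G → N → I → B.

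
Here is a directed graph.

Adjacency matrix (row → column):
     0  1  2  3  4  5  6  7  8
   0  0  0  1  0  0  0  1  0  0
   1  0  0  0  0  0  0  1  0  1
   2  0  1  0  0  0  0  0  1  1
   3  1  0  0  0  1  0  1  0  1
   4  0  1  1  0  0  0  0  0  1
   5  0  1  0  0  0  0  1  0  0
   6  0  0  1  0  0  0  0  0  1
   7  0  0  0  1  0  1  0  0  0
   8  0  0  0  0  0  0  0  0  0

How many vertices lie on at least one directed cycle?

A vertex is on a directed cycle iff it belongs to a strongly connected component of size ≥ 2 (or has a self-loop).
The vertices on cycles are {0, 1, 2, 3, 4, 5, 6, 7} — 8 in total.

8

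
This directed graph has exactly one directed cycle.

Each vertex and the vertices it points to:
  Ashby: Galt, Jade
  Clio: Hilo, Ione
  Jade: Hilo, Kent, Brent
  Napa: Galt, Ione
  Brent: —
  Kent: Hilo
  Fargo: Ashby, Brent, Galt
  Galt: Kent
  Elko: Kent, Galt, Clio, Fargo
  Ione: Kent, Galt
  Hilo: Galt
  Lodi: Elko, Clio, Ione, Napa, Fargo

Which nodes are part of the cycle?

DFS with gray/black marking from Hilo:
Hilo gray
  Galt gray
    Kent gray
      Kent→Hilo: Hilo is gray → back edge
Back edge closes the cycle Hilo → Galt → Kent → Hilo; its vertices are {Galt, Hilo, Kent}.

Galt, Hilo, Kent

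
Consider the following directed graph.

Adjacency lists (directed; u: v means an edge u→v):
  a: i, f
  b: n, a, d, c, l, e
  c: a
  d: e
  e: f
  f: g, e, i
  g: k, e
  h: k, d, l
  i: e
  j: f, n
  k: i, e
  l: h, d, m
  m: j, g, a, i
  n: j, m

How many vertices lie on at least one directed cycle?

A vertex is on a directed cycle iff it belongs to a strongly connected component of size ≥ 2 (or has a self-loop).
The vertices on cycles are {e, f, g, h, i, j, k, l, m, n} — 10 in total.

10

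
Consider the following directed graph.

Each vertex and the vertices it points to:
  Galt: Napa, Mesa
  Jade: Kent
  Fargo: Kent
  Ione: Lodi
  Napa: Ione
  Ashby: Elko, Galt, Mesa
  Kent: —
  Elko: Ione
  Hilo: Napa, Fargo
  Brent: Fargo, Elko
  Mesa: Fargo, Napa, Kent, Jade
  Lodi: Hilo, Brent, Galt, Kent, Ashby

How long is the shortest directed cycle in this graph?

For each vertex v, BFS finds the shortest path from v back to v.
The shortest such closed walk is Lodi → Galt → Napa → Ione → Lodi, length 4.

4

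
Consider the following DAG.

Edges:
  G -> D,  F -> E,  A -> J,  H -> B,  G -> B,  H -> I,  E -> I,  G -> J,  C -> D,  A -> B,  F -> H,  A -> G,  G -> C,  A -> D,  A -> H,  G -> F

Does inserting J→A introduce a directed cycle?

Yes

Adding J→A creates a cycle iff A can already reach J.
Path from A: A → J.
So A → … → J → A is a cycle.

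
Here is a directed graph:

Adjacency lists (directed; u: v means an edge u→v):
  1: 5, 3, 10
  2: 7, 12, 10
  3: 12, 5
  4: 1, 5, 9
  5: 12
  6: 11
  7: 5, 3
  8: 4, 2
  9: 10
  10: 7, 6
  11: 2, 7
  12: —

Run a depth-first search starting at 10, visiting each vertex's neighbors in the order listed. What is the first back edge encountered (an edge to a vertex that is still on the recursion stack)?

2->10

DFS from 10 (visiting each vertex's neighbors in the order listed); mark gray on enter, black on exit:
10 gray
  7 gray
    5 gray
      12 gray
      12 black
    5 black
    3 gray
      3→12: 12 black — skip
      3→5: 5 black — skip
    3 black
  7 black
  6 gray
    11 gray
      2 gray
        2→7: 7 black — skip
        2→12: 12 black — skip
        2→10: 10 is gray → back edge
First back edge: 2 → 10.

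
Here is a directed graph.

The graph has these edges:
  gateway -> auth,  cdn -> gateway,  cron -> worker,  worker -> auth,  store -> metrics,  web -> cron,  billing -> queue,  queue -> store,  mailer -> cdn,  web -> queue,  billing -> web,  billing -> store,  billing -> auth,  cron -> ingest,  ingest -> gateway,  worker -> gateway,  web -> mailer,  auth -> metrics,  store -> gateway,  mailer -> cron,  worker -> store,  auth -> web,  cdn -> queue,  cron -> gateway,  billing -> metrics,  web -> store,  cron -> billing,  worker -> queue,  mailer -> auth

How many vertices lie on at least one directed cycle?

11

A vertex is on a directed cycle iff it belongs to a strongly connected component of size ≥ 2 (or has a self-loop).
The vertices on cycles are {cdn, web, auth, cron, queue, store, ingest, mailer, worker, billing, gateway} — 11 in total.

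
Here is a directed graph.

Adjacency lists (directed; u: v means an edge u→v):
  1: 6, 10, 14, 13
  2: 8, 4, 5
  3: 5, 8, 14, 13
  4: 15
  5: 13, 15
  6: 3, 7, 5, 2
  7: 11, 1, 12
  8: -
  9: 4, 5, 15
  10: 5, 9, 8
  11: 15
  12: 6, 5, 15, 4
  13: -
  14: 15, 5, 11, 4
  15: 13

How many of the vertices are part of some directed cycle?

4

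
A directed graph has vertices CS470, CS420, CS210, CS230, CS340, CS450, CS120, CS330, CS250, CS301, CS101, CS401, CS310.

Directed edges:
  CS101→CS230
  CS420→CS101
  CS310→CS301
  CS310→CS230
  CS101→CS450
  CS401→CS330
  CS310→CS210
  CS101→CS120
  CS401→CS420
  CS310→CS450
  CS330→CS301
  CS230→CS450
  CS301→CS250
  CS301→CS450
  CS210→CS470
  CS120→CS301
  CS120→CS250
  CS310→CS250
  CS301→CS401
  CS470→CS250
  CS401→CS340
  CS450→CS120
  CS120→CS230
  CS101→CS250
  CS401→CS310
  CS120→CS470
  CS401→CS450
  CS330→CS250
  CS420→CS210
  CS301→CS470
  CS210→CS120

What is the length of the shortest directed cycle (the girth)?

3

For each vertex v, BFS finds the shortest path from v back to v.
The shortest such closed walk is CS401 → CS310 → CS301 → CS401, length 3.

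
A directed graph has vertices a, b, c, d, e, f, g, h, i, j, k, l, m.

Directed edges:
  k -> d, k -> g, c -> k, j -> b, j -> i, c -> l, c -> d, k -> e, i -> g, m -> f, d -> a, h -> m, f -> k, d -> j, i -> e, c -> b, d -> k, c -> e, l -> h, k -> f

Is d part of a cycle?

Yes

d is on a cycle iff d can reach itself via ≥1 edge.
d → k → d — yes.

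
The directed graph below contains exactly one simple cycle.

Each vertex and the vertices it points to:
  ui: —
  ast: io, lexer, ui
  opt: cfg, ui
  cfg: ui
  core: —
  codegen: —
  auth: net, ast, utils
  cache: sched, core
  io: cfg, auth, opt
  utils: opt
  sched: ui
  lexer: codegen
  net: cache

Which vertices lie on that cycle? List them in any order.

io, ast, auth

DFS with gray/black marking from auth:
auth gray
  net gray
    cache gray
      sched gray
        ui gray
        ui black
      sched black
      core gray
      core black
    cache black
  net black
  ast gray
    io gray
      cfg gray
        cfg→ui: ui black — skip
      cfg black
      io→auth: auth is gray → back edge
Back edge closes the cycle auth → ast → io → auth; its vertices are {io, ast, auth}.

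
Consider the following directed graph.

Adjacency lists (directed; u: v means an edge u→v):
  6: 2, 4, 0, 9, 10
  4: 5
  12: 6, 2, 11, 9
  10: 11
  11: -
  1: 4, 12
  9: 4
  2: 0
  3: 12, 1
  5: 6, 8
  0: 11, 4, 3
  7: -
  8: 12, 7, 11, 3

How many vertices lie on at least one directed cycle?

10

A vertex is on a directed cycle iff it belongs to a strongly connected component of size ≥ 2 (or has a self-loop).
The vertices on cycles are {0, 1, 2, 3, 4, 5, 6, 8, 9, 12} — 10 in total.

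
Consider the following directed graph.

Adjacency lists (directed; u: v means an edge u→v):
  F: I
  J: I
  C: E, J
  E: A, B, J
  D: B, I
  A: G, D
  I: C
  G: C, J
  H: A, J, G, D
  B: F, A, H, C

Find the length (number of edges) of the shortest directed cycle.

For each vertex v, BFS finds the shortest path from v back to v.
The shortest such closed walk is E → B → C → E, length 3.

3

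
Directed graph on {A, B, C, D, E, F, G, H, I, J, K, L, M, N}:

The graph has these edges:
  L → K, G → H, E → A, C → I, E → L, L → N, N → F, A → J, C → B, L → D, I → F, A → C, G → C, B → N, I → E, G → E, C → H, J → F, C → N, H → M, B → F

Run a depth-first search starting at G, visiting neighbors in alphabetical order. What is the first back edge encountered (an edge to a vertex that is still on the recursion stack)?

A->C

DFS from G (visiting neighbors in alphabetical order); mark gray on enter, black on exit:
G gray
  C gray
    B gray
      F gray
      F black
      N gray
        N→F: F black — skip
      N black
    B black
    H gray
      M gray
      M black
    H black
    I gray
      E gray
        A gray
          A→C: C is gray → back edge
First back edge: A → C.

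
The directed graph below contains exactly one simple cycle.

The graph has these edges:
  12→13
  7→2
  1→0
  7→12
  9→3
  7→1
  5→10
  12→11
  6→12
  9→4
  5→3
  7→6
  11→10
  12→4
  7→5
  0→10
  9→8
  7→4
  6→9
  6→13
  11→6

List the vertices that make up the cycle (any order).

6, 11, 12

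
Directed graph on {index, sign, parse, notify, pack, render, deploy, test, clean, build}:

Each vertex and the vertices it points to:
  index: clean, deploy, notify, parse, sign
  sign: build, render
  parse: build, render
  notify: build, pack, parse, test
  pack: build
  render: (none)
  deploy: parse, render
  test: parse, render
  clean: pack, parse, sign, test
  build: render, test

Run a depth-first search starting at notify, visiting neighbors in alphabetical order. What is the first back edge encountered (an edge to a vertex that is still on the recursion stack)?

DFS from notify (visiting neighbors in alphabetical order); mark gray on enter, black on exit:
notify gray
  build gray
    render gray
    render black
    test gray
      parse gray
        parse→build: build is gray → back edge
First back edge: parse → build.

parse→build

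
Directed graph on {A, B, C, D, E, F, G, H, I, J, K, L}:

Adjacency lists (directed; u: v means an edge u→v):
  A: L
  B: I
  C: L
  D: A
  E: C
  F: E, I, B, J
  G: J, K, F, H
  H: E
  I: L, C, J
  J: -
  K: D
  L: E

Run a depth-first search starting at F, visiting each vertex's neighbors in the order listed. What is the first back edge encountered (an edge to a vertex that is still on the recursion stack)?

DFS from F (visiting each vertex's neighbors in the order listed); mark gray on enter, black on exit:
F gray
  E gray
    C gray
      L gray
        L→E: E is gray → back edge
First back edge: L → E.

L→E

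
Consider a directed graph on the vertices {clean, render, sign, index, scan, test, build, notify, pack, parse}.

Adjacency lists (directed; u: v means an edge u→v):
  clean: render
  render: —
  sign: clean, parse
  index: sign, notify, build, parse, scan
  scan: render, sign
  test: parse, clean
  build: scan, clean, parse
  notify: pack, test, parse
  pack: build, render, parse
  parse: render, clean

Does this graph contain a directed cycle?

No

DFS with white/gray/black marking, starting from render:
render gray
render black
clean gray
  clean→render: render black — skip
clean black
sign gray
  sign→clean: clean black — skip
  parse gray
    parse→render: render black — skip
    parse→clean: clean black — skip
  parse black
sign black
index gray
  index→sign: sign black — skip
  notify gray
    pack gray
      build gray
        scan gray
          scan→render: render black — skip
          scan→sign: sign black — skip
        scan black
        build→clean: clean black — skip
        build→parse: parse black — skip
      build black
      pack→render: render black — skip
      pack→parse: parse black — skip
    pack black
    test gray
      test→parse: parse black — skip
      test→clean: clean black — skip
    test black
    notify→parse: parse black — skip
  notify black
  index→build: build black — skip
  index→parse: parse black — skip
  index→scan: scan black — skip
index black
Every edge goes to a white or black vertex — no back edge, so the graph is acyclic.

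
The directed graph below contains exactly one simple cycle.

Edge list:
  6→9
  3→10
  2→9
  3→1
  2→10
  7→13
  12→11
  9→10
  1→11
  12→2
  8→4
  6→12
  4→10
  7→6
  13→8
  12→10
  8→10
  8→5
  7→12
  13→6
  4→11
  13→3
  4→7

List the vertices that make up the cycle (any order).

DFS with gray/black marking from 7:
7 gray
  6 gray
    9 gray
      10 gray
      10 black
    9 black
    12 gray
      2 gray
        2→10: 10 black — skip
        2→9: 9 black — skip
      2 black
      11 gray
      11 black
      12→10: 10 black — skip
    12 black
  6 black
  13 gray
    3 gray
      3→10: 10 black — skip
      1 gray
        1→11: 11 black — skip
      1 black
    3 black
    13→6: 6 black — skip
    8 gray
      8→10: 10 black — skip
      4 gray
        4→10: 10 black — skip
        4→11: 11 black — skip
        4→7: 7 is gray → back edge
Back edge closes the cycle 7 → 13 → 8 → 4 → 7; its vertices are {4, 7, 8, 13}.

4, 7, 8, 13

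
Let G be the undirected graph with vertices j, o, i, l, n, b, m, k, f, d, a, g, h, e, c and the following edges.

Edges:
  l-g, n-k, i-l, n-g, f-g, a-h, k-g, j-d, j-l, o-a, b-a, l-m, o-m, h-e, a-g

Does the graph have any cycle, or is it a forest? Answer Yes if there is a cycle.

Yes

DFS, tracking each vertex's parent; an edge to a visited non-parent vertex closes a cycle.
Start from o:
visit o (parent –)
  visit a (parent o)
    visit b (parent a)
      b–a: parent, skip
    visit g (parent a)
      visit l (parent g)
        l–g: parent, skip
        visit j (parent l)
          j–l: parent, skip
          visit d (parent j)
            d–j: parent, skip
        visit i (parent l)
          i–l: parent, skip
        visit m (parent l)
          m–o: o visited and ≠ parent → cycle
Cycle: o – a – g – l – m – o.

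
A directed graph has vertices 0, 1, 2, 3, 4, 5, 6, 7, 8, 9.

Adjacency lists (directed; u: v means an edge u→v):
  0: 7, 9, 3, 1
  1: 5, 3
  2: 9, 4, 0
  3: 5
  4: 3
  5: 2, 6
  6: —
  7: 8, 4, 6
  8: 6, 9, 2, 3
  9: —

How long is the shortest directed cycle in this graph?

For each vertex v, BFS finds the shortest path from v back to v.
The shortest such closed walk is 8 → 2 → 0 → 7 → 8, length 4.

4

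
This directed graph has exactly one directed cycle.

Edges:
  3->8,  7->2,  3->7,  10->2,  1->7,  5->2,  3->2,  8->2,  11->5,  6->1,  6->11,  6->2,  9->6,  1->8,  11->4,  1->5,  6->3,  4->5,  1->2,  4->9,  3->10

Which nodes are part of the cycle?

4, 6, 9, 11

DFS with gray/black marking from 6:
6 gray
  1 gray
    5 gray
      2 gray
      2 black
    5 black
    7 gray
      7→2: 2 black — skip
    7 black
    1→2: 2 black — skip
    8 gray
      8→2: 2 black — skip
    8 black
  1 black
  3 gray
    3→2: 2 black — skip
    3→7: 7 black — skip
    10 gray
      10→2: 2 black — skip
    10 black
    3→8: 8 black — skip
  3 black
  11 gray
    4 gray
      4→5: 5 black — skip
      9 gray
        9→6: 6 is gray → back edge
Back edge closes the cycle 6 → 11 → 4 → 9 → 6; its vertices are {4, 6, 9, 11}.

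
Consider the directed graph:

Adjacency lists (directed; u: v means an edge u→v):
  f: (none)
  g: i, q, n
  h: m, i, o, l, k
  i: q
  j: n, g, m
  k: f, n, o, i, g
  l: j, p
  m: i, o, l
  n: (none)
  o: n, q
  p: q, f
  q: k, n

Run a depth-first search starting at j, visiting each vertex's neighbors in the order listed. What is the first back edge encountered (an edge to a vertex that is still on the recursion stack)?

o->q

DFS from j (visiting each vertex's neighbors in the order listed); mark gray on enter, black on exit:
j gray
  n gray
  n black
  g gray
    i gray
      q gray
        k gray
          f gray
          f black
          k→n: n black — skip
          o gray
            o→n: n black — skip
            o→q: q is gray → back edge
First back edge: o → q.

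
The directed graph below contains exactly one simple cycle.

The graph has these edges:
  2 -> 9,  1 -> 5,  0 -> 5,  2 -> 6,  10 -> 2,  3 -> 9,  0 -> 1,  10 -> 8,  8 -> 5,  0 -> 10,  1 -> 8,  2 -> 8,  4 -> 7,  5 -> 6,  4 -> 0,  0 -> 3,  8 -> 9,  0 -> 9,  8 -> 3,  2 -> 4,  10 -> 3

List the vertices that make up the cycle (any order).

DFS with gray/black marking from 4:
4 gray
  0 gray
    1 gray
      5 gray
        6 gray
        6 black
      5 black
      8 gray
        8→5: 5 black — skip
        3 gray
          9 gray
          9 black
        3 black
        8→9: 9 black — skip
      8 black
    1 black
    0→3: 3 black — skip
    0→9: 9 black — skip
    10 gray
      2 gray
        2→4: 4 is gray → back edge
Back edge closes the cycle 4 → 0 → 10 → 2 → 4; its vertices are {0, 2, 4, 10}.

0, 2, 4, 10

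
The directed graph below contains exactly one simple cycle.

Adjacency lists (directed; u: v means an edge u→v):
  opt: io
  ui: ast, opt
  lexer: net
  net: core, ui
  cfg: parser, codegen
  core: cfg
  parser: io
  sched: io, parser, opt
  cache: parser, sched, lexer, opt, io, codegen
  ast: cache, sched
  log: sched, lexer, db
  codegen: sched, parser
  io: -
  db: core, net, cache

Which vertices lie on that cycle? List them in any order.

DFS with gray/black marking from net:
net gray
  core gray
    cfg gray
      parser gray
        io gray
        io black
      parser black
      codegen gray
        sched gray
          sched→io: io black — skip
          sched→parser: parser black — skip
          opt gray
            opt→io: io black — skip
          opt black
        sched black
        codegen→parser: parser black — skip
      codegen black
    cfg black
  core black
  ui gray
    ast gray
      cache gray
        cache→parser: parser black — skip
        cache→sched: sched black — skip
        lexer gray
          lexer→net: net is gray → back edge
Back edge closes the cycle net → ui → ast → cache → lexer → net; its vertices are {ui, ast, net, cache, lexer}.

ui, ast, net, cache, lexer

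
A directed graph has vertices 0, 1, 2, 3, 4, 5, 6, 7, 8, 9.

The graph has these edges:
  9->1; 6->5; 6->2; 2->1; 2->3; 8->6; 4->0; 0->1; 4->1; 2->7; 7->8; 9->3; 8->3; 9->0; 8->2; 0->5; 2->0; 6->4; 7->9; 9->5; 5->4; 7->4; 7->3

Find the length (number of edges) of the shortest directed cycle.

3

For each vertex v, BFS finds the shortest path from v back to v.
The shortest such closed walk is 7 → 8 → 2 → 7, length 3.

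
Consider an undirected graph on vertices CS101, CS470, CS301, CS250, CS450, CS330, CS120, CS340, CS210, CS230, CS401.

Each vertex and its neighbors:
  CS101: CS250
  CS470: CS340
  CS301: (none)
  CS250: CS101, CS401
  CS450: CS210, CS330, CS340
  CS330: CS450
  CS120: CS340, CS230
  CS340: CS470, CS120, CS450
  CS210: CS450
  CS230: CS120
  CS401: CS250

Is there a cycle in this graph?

No

DFS, tracking each vertex's parent; an edge to a visited non-parent vertex closes a cycle.
Start from CS450:
visit CS450 (parent –)
  visit CS210 (parent CS450)
    CS210–CS450: parent, skip
  visit CS330 (parent CS450)
    CS330–CS450: parent, skip
  visit CS340 (parent CS450)
    visit CS470 (parent CS340)
      CS470–CS340: parent, skip
    visit CS120 (parent CS340)
      CS120–CS340: parent, skip
      visit CS230 (parent CS120)
        CS230–CS120: parent, skip
    CS340–CS450: parent, skip
visit CS101 (parent –)
  visit CS250 (parent CS101)
    CS250–CS101: parent, skip
    visit CS401 (parent CS250)
      CS401–CS250: parent, skip
visit CS301 (parent –)
No non-parent visited neighbor found — the graph is a forest.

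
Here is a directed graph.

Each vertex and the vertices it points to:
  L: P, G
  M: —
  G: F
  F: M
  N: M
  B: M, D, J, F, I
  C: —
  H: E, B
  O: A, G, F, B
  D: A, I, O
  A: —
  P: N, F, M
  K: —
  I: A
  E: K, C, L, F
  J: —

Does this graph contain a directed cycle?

Yes

DFS with white/gray/black marking, starting from K:
K gray
K black
L gray
  P gray
    N gray
      M gray
      M black
    N black
    F gray
      F→M: M black — skip
    F black
    P→M: M black — skip
  P black
  G gray
    G→F: F black — skip
  G black
L black
B gray
  B→M: M black — skip
  D gray
    A gray
    A black
    I gray
      I→A: A black — skip
    I black
    O gray
      O→A: A black — skip
      O→G: G black — skip
      O→F: F black — skip
      O→B: B is gray → back edge
Back edge found, so a cycle exists: B → D → O → B.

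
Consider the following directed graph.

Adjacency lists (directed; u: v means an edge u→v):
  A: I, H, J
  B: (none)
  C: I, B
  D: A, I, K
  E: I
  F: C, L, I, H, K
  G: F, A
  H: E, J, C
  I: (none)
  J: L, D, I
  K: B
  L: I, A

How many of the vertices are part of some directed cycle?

A vertex is on a directed cycle iff it belongs to a strongly connected component of size ≥ 2 (or has a self-loop).
The vertices on cycles are {A, D, H, J, L} — 5 in total.

5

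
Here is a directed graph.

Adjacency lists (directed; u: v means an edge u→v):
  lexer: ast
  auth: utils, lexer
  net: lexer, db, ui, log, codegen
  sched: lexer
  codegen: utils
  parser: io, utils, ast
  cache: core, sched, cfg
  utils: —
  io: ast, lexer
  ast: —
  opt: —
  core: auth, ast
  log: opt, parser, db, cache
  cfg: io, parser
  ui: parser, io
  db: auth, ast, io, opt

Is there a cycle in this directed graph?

DFS with white/gray/black marking, starting from cache:
cache gray
  core gray
    auth gray
      utils gray
      utils black
      lexer gray
        ast gray
        ast black
      lexer black
    auth black
    core→ast: ast black — skip
  core black
  sched gray
    sched→lexer: lexer black — skip
  sched black
  cfg gray
    io gray
      io→ast: ast black — skip
      io→lexer: lexer black — skip
    io black
    parser gray
      parser→io: io black — skip
      parser→utils: utils black — skip
      parser→ast: ast black — skip
    parser black
  cfg black
cache black
net gray
  net→lexer: lexer black — skip
  db gray
    db→auth: auth black — skip
    db→ast: ast black — skip
    db→io: io black — skip
    opt gray
    opt black
  db black
  ui gray
    ui→parser: parser black — skip
    ui→io: io black — skip
  ui black
  log gray
    log→opt: opt black — skip
    log→parser: parser black — skip
    log→db: db black — skip
    log→cache: cache black — skip
  log black
  codegen gray
    codegen→utils: utils black — skip
  codegen black
net black
Every edge goes to a white or black vertex — no back edge, so the graph is acyclic.

No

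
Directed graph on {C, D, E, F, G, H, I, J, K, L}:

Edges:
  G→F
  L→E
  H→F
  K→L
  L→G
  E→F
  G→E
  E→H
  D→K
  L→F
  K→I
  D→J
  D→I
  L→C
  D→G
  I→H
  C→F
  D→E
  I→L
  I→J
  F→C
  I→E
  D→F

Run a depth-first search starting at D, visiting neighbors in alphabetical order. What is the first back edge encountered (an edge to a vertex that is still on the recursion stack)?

C->F

DFS from D (visiting neighbors in alphabetical order); mark gray on enter, black on exit:
D gray
  E gray
    F gray
      C gray
        C→F: F is gray → back edge
First back edge: C → F.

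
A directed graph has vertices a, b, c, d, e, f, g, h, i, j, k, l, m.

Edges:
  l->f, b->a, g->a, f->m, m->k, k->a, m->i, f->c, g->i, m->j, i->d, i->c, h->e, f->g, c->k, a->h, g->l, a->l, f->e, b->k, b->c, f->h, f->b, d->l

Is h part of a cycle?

No

h lies on a cycle iff there is a path from h back to itself.
Exploring from h, it never reaches itself; equivalently, its strongly connected component is a singleton.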